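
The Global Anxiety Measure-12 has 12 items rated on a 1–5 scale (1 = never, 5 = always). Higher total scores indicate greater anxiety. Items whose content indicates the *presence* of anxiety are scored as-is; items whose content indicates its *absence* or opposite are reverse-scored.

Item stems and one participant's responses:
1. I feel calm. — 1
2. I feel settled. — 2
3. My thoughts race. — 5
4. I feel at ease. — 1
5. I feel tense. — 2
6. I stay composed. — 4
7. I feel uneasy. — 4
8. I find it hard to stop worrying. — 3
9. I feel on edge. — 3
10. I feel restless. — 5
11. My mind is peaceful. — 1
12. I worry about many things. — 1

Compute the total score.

Items 1, 2, 4, 6, 11 describe the absence/opposite of anxiety → reverse-score.
reverse-coded value = 6 − response.
  item 1: 6 − 1 = 5
  item 2: 6 − 2 = 4
  item 3: 5
  item 4: 6 − 1 = 5
  item 5: 2
  item 6: 6 − 4 = 2
  item 7: 4
  item 8: 3
  item 9: 3
  item 10: 5
  item 11: 6 − 1 = 5
  item 12: 1
Total = 5 + 4 + 5 + 5 + 2 + 2 + 4 + 3 + 3 + 5 + 5 + 1 = 44

44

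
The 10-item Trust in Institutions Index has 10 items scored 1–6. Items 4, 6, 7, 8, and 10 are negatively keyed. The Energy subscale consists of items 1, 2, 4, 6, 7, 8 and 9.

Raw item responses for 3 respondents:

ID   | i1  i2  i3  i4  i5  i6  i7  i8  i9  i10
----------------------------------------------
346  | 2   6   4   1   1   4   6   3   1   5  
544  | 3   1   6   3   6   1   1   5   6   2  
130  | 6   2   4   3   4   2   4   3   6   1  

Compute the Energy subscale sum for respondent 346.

Respondent 346 raw: 2, 6, 4, 1, 1, 4, 6, 3, 1, 5.
Energy items: 1, 2, 4, 6, 7, 8, 9.
Reverse-coded (reversed = (1+6) − raw = 7 − raw):
  item 1: 2
  item 2: 6
  item 4: 7 − 1 = 6
  item 6: 7 − 4 = 3
  item 7: 7 − 6 = 1
  item 8: 7 − 3 = 4
  item 9: 1
Sum = 2 + 6 + 6 + 3 + 1 + 4 + 1 = 23

23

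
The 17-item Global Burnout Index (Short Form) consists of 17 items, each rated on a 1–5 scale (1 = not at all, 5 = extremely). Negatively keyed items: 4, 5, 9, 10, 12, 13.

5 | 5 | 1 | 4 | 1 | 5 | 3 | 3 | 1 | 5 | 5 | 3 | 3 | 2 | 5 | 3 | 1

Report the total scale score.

Reversing items 4, 5, 9, 10, 12, and 13 with 6 − raw:
Total = 5 + 5 + 1 + (6−4) + (6−1) + 5 + 3 + 3 + (6−1) + (6−5) + 5 + (6−3) + (6−3) + 2 + 5 + 3 + 1
      = 5 + 5 + 1 + 2 + 5 + 5 + 3 + 3 + 5 + 1 + 5 + 3 + 3 + 2 + 5 + 3 + 1 = 57

57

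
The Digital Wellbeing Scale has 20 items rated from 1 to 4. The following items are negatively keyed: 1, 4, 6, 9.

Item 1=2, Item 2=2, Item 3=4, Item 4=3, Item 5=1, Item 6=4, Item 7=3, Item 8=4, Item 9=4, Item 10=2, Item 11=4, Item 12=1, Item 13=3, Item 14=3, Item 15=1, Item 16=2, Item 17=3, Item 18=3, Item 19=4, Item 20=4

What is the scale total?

51

Reversing items 1, 4, 6, & 9 with 5 − raw:
Total = (5−2) + 2 + 4 + (5−3) + 1 + (5−4) + 3 + 4 + (5−4) + 2 + 4 + 1 + 3 + 3 + 1 + 2 + 3 + 3 + 4 + 4
      = 3 + 2 + 4 + 2 + 1 + 1 + 3 + 4 + 1 + 2 + 4 + 1 + 3 + 3 + 1 + 2 + 3 + 3 + 4 + 4 = 51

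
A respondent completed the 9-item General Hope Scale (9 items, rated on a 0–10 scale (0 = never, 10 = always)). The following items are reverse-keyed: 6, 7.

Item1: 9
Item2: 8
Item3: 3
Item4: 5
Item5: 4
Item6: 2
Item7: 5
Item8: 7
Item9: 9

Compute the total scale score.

Apply reverse scoring (on a 0–10 scale, reversed = 10 − raw):
  item 6: 10 − 2 = 8
  item 7: 10 − 5 = 5
Scored responses: 9, 8, 3, 5, 4, 8, 5, 7, 9
Total = 9 + 8 + 3 + 5 + 4 + 8 + 5 + 7 + 9 = 58

58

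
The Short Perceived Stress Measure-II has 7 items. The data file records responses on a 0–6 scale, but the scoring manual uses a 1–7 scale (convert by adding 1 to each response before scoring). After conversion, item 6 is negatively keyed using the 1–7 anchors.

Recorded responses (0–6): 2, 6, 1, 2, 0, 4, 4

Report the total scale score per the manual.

Convert to 1–7: 3, 7, 2, 3, 1, 5, 5
Reverse-coded (reverse-coded value = 8 − response):
  item 6: 8 − 5 = 3
Scored: 3, 7, 2, 3, 1, 3, 5
Total = 24

24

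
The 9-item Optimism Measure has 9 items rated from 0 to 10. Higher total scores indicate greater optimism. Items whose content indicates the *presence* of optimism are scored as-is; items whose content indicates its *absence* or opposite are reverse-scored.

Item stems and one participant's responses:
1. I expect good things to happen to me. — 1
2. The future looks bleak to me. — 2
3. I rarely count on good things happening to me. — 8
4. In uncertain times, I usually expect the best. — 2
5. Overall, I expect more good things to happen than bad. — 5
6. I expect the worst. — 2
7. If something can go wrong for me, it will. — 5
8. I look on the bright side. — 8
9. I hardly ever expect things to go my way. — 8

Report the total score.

Items 2, 3, 6, 7, 9 describe the absence/opposite of optimism → reverse-score.
reverse-coded value = 10 − response.
  item 1: 1
  item 2: 10 − 2 = 8
  item 3: 10 − 8 = 2
  item 4: 2
  item 5: 5
  item 6: 10 − 2 = 8
  item 7: 10 − 5 = 5
  item 8: 8
  item 9: 10 − 8 = 2
Total = 1 + 8 + 2 + 2 + 5 + 8 + 5 + 8 + 2 = 41

41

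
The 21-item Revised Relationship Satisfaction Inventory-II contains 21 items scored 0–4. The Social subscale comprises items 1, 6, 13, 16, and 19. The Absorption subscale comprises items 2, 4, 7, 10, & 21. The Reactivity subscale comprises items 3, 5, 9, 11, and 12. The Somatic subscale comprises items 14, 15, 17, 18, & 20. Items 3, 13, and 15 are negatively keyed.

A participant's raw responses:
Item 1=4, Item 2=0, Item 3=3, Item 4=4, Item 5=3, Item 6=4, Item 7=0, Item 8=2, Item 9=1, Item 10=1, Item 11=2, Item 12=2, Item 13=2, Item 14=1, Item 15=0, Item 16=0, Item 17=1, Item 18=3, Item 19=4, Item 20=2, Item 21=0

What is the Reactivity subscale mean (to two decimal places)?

1.80

Reactivity items: 3, 5, 9, 11, 12.
Of these, item 3 is negatively keyed; on a 0–4 scale, reversed = 4 − raw.
  item 3: 4 − 3 = 1
  item 5: 3
  item 9: 1
  item 11: 2
  item 12: 2
Sum = 1 + 3 + 1 + 2 + 2 = 9
Mean = 9 / 5 = 1.80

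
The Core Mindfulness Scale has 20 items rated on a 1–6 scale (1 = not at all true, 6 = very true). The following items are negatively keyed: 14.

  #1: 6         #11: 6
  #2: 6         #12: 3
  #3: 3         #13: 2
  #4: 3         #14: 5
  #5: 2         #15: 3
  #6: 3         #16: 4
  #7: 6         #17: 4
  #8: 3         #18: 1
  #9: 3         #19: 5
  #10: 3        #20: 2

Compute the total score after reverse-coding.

70

Raw sum = 73. Negatively keyed items: 14; their raw sum = 5.
Each reversal replaces raw with 7 − raw, changing the total by 7 − 2·raw per item.
Total = 73 + 1·7 − 2·5 = 73 + 7 − 10 = 70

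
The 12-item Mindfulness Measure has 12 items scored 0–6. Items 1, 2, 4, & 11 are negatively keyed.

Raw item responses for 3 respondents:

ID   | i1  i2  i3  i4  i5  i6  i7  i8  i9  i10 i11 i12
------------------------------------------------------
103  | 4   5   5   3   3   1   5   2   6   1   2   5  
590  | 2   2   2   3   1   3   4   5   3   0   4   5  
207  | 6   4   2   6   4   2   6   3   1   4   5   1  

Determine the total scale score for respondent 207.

Respondent 207 raw: 6, 4, 2, 6, 4, 2, 6, 3, 1, 4, 5, 1.
Reverse-coded (on a 0–6 scale, reversed = 6 − raw):
  item 1: 6 − 6 = 0
  item 2: 6 − 4 = 2
  item 3: 2
  item 4: 6 − 6 = 0
  item 5: 4
  item 6: 2
  item 7: 6
  item 8: 3
  item 9: 1
  item 10: 4
  item 11: 6 − 5 = 1
  item 12: 1
Sum = 0 + 2 + 2 + 0 + 4 + 2 + 6 + 3 + 1 + 4 + 1 + 1 = 26

26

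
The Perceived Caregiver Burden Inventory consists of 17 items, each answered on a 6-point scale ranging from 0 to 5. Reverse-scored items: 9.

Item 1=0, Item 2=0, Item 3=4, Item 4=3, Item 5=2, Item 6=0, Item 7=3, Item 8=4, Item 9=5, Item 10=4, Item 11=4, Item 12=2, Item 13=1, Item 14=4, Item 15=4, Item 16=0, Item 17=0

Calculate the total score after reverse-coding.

Raw sum = 40. Reverse-scored items: 9; their raw sum = 5.
Each reversal replaces raw with 5 − raw, changing the total by 5 − 2·raw per item.
Total = 40 + 1·5 − 2·5 = 40 + 5 − 10 = 35

35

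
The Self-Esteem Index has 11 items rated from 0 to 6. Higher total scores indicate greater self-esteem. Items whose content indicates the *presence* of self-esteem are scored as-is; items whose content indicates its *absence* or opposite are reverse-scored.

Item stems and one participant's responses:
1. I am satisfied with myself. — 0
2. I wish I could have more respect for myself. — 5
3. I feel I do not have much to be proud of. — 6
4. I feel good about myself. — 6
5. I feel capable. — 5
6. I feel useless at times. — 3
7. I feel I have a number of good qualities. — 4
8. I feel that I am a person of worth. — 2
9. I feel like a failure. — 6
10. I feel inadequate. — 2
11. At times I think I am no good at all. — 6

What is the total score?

Items 2, 3, 6, 9, 10, 11 describe the absence/opposite of self-esteem → reverse-score.
on a 0–6 scale, reversed = 6 − raw.
  item 1: 0
  item 2: 6 − 5 = 1
  item 3: 6 − 6 = 0
  item 4: 6
  item 5: 5
  item 6: 6 − 3 = 3
  item 7: 4
  item 8: 2
  item 9: 6 − 6 = 0
  item 10: 6 − 2 = 4
  item 11: 6 − 6 = 0
Total = 0 + 1 + 0 + 6 + 5 + 3 + 4 + 2 + 0 + 4 + 0 = 25

25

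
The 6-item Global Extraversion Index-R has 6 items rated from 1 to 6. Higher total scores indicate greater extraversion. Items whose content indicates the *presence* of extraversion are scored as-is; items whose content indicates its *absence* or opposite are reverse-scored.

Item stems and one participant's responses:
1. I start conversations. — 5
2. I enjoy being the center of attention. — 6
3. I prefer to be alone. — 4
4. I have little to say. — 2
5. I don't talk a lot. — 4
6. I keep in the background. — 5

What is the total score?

24

Items 3, 4, 5, 6 describe the absence/opposite of extraversion → reverse-score.
reversed = (1+6) − raw = 7 − raw.
  item 1: 5
  item 2: 6
  item 3: 7 − 4 = 3
  item 4: 7 − 2 = 5
  item 5: 7 − 4 = 3
  item 6: 7 − 5 = 2
Total = 5 + 6 + 3 + 5 + 3 + 2 = 24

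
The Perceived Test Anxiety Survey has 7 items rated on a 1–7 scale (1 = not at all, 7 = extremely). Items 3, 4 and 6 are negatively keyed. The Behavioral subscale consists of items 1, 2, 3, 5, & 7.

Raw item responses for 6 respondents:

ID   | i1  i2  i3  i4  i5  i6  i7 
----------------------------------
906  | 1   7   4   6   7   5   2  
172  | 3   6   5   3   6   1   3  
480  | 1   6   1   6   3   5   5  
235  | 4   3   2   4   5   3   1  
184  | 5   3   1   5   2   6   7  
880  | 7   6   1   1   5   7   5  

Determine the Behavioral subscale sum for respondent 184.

24

Respondent 184 raw: 5, 3, 1, 5, 2, 6, 7.
Behavioral items: 1, 2, 3, 5, 7.
Reverse-coded (on a 1–7 scale, reversed = 8 − raw):
  item 1: 5
  item 2: 3
  item 3: 8 − 1 = 7
  item 5: 2
  item 7: 7
Sum = 5 + 3 + 7 + 2 + 7 = 24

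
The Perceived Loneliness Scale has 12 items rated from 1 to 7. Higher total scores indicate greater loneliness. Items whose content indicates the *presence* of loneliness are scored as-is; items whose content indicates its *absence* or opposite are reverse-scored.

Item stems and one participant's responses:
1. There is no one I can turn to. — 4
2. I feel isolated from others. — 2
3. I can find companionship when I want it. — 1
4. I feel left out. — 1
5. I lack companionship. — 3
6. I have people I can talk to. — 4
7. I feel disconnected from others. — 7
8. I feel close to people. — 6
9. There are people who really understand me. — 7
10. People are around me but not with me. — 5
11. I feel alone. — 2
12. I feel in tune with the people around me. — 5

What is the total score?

41

Items 3, 6, 8, 9, 12 describe the absence/opposite of loneliness → reverse-score.
reversed = (1+7) − raw = 8 − raw.
  item 1: 4
  item 2: 2
  item 3: 8 − 1 = 7
  item 4: 1
  item 5: 3
  item 6: 8 − 4 = 4
  item 7: 7
  item 8: 8 − 6 = 2
  item 9: 8 − 7 = 1
  item 10: 5
  item 11: 2
  item 12: 8 − 5 = 3
Total = 4 + 2 + 7 + 1 + 3 + 4 + 7 + 2 + 1 + 5 + 2 + 3 = 41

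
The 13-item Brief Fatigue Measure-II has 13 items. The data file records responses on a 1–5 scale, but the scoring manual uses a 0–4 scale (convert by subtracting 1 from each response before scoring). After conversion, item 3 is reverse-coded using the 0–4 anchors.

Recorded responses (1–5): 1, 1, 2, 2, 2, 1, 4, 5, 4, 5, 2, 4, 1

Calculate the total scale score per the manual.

23

Convert to 0–4: 0, 0, 1, 1, 1, 0, 3, 4, 3, 4, 1, 3, 0
Reverse-coded (reversed = (0+4) − raw = 4 − raw):
  item 3: 4 − 1 = 3
Scored: 0, 0, 3, 1, 1, 0, 3, 4, 3, 4, 1, 3, 0
Total = 23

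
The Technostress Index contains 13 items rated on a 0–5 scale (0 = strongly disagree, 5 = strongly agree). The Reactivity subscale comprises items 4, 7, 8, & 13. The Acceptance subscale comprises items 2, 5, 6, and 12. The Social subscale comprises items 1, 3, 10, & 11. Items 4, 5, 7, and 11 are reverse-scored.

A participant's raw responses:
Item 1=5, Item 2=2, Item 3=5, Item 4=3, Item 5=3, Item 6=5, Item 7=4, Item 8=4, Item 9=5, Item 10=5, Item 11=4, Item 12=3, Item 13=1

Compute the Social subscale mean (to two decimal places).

4.00

Social items: 1, 3, 10, 11.
Of these, item 11 is reverse-scored; on a 0–5 scale, reversed = 5 − raw.
  item 1: 5
  item 3: 5
  item 10: 5
  item 11: 5 − 4 = 1
Sum = 5 + 5 + 5 + 1 = 16
Mean = 16 / 4 = 4.00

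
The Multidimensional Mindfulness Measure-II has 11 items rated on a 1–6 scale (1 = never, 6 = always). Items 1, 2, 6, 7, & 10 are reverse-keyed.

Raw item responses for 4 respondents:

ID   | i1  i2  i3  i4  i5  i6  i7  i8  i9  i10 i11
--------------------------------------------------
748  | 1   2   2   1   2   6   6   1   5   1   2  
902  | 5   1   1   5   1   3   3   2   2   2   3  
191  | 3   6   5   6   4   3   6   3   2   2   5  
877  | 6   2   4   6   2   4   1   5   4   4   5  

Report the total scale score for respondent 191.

Respondent 191 raw: 3, 6, 5, 6, 4, 3, 6, 3, 2, 2, 5.
Reverse-coded (reverse-coded value = 7 − response):
  item 1: 7 − 3 = 4
  item 2: 7 − 6 = 1
  item 3: 5
  item 4: 6
  item 5: 4
  item 6: 7 − 3 = 4
  item 7: 7 − 6 = 1
  item 8: 3
  item 9: 2
  item 10: 7 − 2 = 5
  item 11: 5
Sum = 4 + 1 + 5 + 6 + 4 + 4 + 1 + 3 + 2 + 5 + 5 = 40

40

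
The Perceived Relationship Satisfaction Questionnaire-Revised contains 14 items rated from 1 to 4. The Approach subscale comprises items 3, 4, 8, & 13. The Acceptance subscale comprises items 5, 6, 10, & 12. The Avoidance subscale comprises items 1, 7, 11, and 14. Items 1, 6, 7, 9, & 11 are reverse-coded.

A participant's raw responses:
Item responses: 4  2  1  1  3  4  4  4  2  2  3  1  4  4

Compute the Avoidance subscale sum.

Avoidance items: 1, 7, 11, 14.
Of these, items 1, 7, and 11 are reverse-coded; reversed = (1+4) − raw = 5 − raw.
  item 1: 5 − 4 = 1
  item 7: 5 − 4 = 1
  item 11: 5 − 3 = 2
  item 14: 4
Sum = 1 + 1 + 2 + 4 = 8

8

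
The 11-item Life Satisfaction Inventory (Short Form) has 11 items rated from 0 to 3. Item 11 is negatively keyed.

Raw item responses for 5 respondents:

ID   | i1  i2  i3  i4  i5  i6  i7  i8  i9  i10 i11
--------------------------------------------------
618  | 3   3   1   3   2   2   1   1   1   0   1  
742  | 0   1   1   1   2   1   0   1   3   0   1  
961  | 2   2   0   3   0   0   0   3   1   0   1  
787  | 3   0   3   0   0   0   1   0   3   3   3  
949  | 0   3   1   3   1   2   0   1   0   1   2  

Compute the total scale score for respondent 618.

19

Respondent 618 raw: 3, 3, 1, 3, 2, 2, 1, 1, 1, 0, 1.
Reverse-coded (on a 0–3 scale, reversed = 3 − raw):
  item 1: 3
  item 2: 3
  item 3: 1
  item 4: 3
  item 5: 2
  item 6: 2
  item 7: 1
  item 8: 1
  item 9: 1
  item 10: 0
  item 11: 3 − 1 = 2
Sum = 3 + 3 + 1 + 3 + 2 + 2 + 1 + 1 + 1 + 0 + 2 = 19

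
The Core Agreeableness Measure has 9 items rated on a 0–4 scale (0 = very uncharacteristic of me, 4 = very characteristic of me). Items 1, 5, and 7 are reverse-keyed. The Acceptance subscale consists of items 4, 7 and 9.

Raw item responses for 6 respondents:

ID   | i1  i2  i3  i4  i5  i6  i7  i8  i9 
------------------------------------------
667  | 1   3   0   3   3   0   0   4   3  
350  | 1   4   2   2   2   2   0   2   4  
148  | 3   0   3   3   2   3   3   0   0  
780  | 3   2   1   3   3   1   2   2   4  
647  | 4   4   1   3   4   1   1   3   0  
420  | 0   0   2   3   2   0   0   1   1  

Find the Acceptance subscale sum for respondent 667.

Respondent 667 raw: 1, 3, 0, 3, 3, 0, 0, 4, 3.
Acceptance items: 4, 7, 9.
Reverse-coded (reverse-coded value = 4 − response):
  item 4: 3
  item 7: 4 − 0 = 4
  item 9: 3
Sum = 3 + 4 + 3 = 10

10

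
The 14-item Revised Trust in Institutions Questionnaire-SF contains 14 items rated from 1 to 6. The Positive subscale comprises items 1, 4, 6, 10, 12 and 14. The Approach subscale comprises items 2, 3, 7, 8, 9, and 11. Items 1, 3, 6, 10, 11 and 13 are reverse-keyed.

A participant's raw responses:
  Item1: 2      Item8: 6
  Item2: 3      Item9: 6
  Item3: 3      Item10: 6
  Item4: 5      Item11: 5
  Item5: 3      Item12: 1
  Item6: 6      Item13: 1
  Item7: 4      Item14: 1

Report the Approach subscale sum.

Approach items: 2, 3, 7, 8, 9, 11.
Of these, items 3 and 11 are reverse-keyed; reverse-coded value = 7 − response.
  item 2: 3
  item 3: 7 − 3 = 4
  item 7: 4
  item 8: 6
  item 9: 6
  item 11: 7 − 5 = 2
Sum = 3 + 4 + 4 + 6 + 6 + 2 = 25

25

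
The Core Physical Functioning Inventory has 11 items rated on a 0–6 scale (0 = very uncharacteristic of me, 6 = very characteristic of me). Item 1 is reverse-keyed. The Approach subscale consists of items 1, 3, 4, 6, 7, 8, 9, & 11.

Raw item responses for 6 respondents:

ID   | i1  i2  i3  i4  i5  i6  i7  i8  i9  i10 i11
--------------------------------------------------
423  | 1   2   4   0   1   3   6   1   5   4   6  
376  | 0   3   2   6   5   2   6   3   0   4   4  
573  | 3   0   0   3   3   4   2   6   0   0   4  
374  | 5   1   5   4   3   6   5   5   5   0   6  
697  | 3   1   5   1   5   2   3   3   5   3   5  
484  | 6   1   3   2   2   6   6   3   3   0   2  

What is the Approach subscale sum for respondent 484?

Respondent 484 raw: 6, 1, 3, 2, 2, 6, 6, 3, 3, 0, 2.
Approach items: 1, 3, 4, 6, 7, 8, 9, 11.
Reverse-coded (on a 0–6 scale, reversed = 6 − raw):
  item 1: 6 − 6 = 0
  item 3: 3
  item 4: 2
  item 6: 6
  item 7: 6
  item 8: 3
  item 9: 3
  item 11: 2
Sum = 0 + 3 + 2 + 6 + 6 + 3 + 3 + 2 = 25

25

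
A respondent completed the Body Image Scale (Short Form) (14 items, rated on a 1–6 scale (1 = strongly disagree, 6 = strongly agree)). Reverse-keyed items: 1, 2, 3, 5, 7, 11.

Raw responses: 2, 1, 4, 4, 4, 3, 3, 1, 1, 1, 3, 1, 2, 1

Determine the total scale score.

39

Reversing items 1, 2, 3, 5, 7, & 11 with 7 − raw:
Total = (7−2) + (7−1) + (7−4) + 4 + (7−4) + 3 + (7−3) + 1 + 1 + 1 + (7−3) + 1 + 2 + 1
      = 5 + 6 + 3 + 4 + 3 + 3 + 4 + 1 + 1 + 1 + 4 + 1 + 2 + 1 = 39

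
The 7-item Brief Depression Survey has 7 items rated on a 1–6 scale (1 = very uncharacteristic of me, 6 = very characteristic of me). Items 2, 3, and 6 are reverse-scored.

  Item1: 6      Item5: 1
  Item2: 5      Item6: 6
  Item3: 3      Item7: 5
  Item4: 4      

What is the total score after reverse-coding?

Reversing items 2, 3, & 6 with 7 − raw:
Total = 6 + (7−5) + (7−3) + 4 + 1 + (7−6) + 5
      = 6 + 2 + 4 + 4 + 1 + 1 + 5 = 23

23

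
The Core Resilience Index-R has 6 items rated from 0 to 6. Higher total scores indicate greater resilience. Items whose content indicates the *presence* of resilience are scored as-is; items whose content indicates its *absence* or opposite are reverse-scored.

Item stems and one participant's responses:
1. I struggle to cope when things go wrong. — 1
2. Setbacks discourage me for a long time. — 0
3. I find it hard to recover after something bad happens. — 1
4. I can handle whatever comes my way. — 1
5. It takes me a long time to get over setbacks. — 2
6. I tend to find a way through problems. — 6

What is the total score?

27

Items 1, 2, 3, 5 describe the absence/opposite of resilience → reverse-score.
reverse-coded value = 6 − response.
  item 1: 6 − 1 = 5
  item 2: 6 − 0 = 6
  item 3: 6 − 1 = 5
  item 4: 1
  item 5: 6 − 2 = 4
  item 6: 6
Total = 5 + 6 + 5 + 1 + 4 + 6 = 27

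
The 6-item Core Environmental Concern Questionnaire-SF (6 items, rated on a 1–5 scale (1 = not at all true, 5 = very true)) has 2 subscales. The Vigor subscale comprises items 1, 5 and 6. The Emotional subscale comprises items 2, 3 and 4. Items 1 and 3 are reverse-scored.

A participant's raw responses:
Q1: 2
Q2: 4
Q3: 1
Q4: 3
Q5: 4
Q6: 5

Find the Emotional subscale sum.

12

Emotional items: 2, 3, 4.
Of these, item 3 is reverse-scored; reverse-coded value = 6 − response.
  item 2: 4
  item 3: 6 − 1 = 5
  item 4: 3
Sum = 4 + 5 + 3 = 12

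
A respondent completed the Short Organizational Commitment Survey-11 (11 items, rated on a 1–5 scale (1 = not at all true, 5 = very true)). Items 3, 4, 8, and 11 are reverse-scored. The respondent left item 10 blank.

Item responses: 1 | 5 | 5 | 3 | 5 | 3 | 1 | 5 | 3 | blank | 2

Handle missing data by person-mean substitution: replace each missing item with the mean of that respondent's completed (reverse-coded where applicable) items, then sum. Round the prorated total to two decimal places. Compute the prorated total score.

29.70

Reverse-coded (reversed = (1+5) − raw = 6 − raw):
  item 3: 6 − 5 = 1
  item 4: 6 − 3 = 3
  item 8: 6 − 5 = 1
  item 11: 6 − 2 = 4
Completed scored items (10 of 11): 1, 5, 1, 3, 5, 3, 1, 1, 3, 4; sum = 27.
Person mean = 27 / 10 ≈ 2.7000
Prorated total = (27 / 10) × 11 = 29.70 (to 2 dp)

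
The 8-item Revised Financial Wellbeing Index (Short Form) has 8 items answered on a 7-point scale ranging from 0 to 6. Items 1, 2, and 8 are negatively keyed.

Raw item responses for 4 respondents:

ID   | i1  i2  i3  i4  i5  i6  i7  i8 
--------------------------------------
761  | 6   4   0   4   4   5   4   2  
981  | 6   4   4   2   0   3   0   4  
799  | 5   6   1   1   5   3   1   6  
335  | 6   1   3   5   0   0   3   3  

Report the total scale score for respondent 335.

19

Respondent 335 raw: 6, 1, 3, 5, 0, 0, 3, 3.
Reverse-coded (reverse-coded value = 6 − response):
  item 1: 6 − 6 = 0
  item 2: 6 − 1 = 5
  item 3: 3
  item 4: 5
  item 5: 0
  item 6: 0
  item 7: 3
  item 8: 6 − 3 = 3
Sum = 0 + 5 + 3 + 5 + 0 + 0 + 3 + 3 = 19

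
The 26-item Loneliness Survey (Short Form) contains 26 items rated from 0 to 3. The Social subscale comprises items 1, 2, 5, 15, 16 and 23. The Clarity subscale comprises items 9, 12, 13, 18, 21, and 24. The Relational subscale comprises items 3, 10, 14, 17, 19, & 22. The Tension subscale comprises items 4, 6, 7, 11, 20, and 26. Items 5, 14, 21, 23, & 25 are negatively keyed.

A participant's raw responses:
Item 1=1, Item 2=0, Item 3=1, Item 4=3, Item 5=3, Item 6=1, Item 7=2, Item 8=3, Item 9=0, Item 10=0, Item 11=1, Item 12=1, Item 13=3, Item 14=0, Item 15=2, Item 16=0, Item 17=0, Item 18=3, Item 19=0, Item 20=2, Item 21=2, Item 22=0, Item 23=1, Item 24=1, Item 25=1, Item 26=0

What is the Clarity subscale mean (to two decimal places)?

Clarity items: 9, 12, 13, 18, 21, 24.
Of these, item 21 is negatively keyed; reverse-coded value = 3 − response.
  item 9: 0
  item 12: 1
  item 13: 3
  item 18: 3
  item 21: 3 − 2 = 1
  item 24: 1
Sum = 0 + 1 + 3 + 3 + 1 + 1 = 9
Mean = 9 / 6 = 1.50

1.50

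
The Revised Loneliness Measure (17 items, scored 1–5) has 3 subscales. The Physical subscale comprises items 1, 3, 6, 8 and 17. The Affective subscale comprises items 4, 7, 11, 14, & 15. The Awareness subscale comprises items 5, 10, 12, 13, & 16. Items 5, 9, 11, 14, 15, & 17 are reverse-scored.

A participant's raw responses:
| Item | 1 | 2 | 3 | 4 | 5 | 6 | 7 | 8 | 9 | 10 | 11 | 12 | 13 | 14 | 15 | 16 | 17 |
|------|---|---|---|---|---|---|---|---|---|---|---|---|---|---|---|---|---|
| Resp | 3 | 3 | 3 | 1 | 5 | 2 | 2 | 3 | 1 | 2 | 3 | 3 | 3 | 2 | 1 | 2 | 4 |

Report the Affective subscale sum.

Affective items: 4, 7, 11, 14, 15.
Of these, items 11, 14, & 15 are reverse-scored; reversed = (1+5) − raw = 6 − raw.
  item 4: 1
  item 7: 2
  item 11: 6 − 3 = 3
  item 14: 6 − 2 = 4
  item 15: 6 − 1 = 5
Sum = 1 + 2 + 3 + 4 + 5 = 15

15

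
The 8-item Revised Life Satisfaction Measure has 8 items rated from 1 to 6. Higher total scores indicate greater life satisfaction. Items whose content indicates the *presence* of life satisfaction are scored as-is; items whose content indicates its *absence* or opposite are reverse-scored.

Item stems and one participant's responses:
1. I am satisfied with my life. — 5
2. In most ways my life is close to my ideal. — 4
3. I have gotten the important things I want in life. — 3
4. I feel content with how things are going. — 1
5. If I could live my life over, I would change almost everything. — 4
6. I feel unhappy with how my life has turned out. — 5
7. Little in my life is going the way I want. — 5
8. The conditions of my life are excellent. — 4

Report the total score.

Items 5, 6, 7 describe the absence/opposite of life satisfaction → reverse-score.
reverse-coded value = 7 − response.
  item 1: 5
  item 2: 4
  item 3: 3
  item 4: 1
  item 5: 7 − 4 = 3
  item 6: 7 − 5 = 2
  item 7: 7 − 5 = 2
  item 8: 4
Total = 5 + 4 + 3 + 1 + 3 + 2 + 2 + 4 = 24

24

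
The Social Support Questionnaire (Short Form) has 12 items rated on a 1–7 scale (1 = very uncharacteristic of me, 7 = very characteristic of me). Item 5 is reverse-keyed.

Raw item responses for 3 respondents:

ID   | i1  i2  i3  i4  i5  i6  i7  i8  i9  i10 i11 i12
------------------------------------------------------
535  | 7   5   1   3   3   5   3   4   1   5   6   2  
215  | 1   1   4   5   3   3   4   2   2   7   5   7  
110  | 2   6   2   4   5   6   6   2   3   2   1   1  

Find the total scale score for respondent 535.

47

Respondent 535 raw: 7, 5, 1, 3, 3, 5, 3, 4, 1, 5, 6, 2.
Reverse-coded (reversed = (1+7) − raw = 8 − raw):
  item 1: 7
  item 2: 5
  item 3: 1
  item 4: 3
  item 5: 8 − 3 = 5
  item 6: 5
  item 7: 3
  item 8: 4
  item 9: 1
  item 10: 5
  item 11: 6
  item 12: 2
Sum = 7 + 5 + 1 + 3 + 5 + 5 + 3 + 4 + 1 + 5 + 6 + 2 = 47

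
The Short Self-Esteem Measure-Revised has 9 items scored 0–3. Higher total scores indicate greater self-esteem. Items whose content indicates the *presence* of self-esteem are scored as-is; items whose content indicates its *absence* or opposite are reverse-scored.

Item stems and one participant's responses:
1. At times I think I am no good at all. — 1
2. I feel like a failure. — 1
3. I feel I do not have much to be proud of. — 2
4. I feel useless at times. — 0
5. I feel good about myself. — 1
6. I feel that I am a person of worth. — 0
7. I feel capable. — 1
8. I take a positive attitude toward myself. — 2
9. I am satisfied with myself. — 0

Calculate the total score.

Items 1, 2, 3, 4 describe the absence/opposite of self-esteem → reverse-score.
on a 0–3 scale, reversed = 3 − raw.
  item 1: 3 − 1 = 2
  item 2: 3 − 1 = 2
  item 3: 3 − 2 = 1
  item 4: 3 − 0 = 3
  item 5: 1
  item 6: 0
  item 7: 1
  item 8: 2
  item 9: 0
Total = 2 + 2 + 1 + 3 + 1 + 0 + 1 + 2 + 0 = 12

12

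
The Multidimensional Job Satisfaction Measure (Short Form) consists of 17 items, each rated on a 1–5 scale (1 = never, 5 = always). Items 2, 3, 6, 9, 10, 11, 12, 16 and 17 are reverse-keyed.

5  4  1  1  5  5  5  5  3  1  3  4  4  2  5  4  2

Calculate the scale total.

Reverse-coded items (reverse-coded value = 6 − response):
  item 2: 6 − 4 = 2
  item 3: 6 − 1 = 5
  item 6: 6 − 5 = 1
  item 9: 6 − 3 = 3
  item 10: 6 − 1 = 5
  item 11: 6 − 3 = 3
  item 12: 6 − 4 = 2
  item 16: 6 − 4 = 2
  item 17: 6 − 2 = 4
After reverse-coding: 5, 2, 5, 1, 5, 1, 5, 5, 3, 5, 3, 2, 4, 2, 5, 2, 4
Total = 5 + 2 + 5 + 1 + 5 + 1 + 5 + 5 + 3 + 5 + 3 + 2 + 4 + 2 + 5 + 2 + 4 = 59

59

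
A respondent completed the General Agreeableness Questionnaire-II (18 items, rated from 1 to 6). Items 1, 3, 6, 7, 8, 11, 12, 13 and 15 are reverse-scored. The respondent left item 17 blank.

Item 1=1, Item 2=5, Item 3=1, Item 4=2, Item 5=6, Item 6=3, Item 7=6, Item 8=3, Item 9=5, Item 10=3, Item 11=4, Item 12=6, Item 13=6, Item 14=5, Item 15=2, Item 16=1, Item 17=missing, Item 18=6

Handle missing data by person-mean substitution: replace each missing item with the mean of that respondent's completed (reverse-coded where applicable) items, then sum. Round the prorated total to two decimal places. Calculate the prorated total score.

67.76

Reverse-coded (reverse-coded value = 7 − response):
  item 1: 7 − 1 = 6
  item 3: 7 − 1 = 6
  item 6: 7 − 3 = 4
  item 7: 7 − 6 = 1
  item 8: 7 − 3 = 4
  item 11: 7 − 4 = 3
  item 12: 7 − 6 = 1
  item 13: 7 − 6 = 1
  item 15: 7 − 2 = 5
Completed scored items (17 of 18): 6, 5, 6, 2, 6, 4, 1, 4, 5, 3, 3, 1, 1, 5, 5, 1, 6; sum = 64.
Person mean = 64 / 17 ≈ 3.7647
Prorated total = (64 / 17) × 18 = 67.76 (to 2 dp)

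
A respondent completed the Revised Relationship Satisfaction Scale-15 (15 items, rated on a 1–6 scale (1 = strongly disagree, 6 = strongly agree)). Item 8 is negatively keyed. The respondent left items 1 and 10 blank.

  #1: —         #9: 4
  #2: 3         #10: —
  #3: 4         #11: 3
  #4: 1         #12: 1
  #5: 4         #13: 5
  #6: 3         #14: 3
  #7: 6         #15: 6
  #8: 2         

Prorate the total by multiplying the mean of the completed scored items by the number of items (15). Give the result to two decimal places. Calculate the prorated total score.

55.38

Reverse-coded (reverse-coded value = 7 − response):
  item 8: 7 − 2 = 5
Completed scored items (13 of 15): 3, 4, 1, 4, 3, 6, 5, 4, 3, 1, 5, 3, 6; sum = 48.
Person mean = 48 / 13 ≈ 3.6923
Prorated total = (48 / 13) × 15 = 55.38 (to 2 dp)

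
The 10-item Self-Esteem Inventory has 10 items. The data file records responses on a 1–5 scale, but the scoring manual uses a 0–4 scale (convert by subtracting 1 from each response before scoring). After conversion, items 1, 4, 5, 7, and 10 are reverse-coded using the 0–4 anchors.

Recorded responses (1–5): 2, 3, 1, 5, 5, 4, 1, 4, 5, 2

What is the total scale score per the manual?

22

Convert to 0–4: 1, 2, 0, 4, 4, 3, 0, 3, 4, 1
Reverse-coded (reversed = (0+4) − raw = 4 − raw):
  item 1: 4 − 1 = 3
  item 4: 4 − 4 = 0
  item 5: 4 − 4 = 0
  item 7: 4 − 0 = 4
  item 10: 4 − 1 = 3
Scored: 3, 2, 0, 0, 0, 3, 4, 3, 4, 3
Total = 22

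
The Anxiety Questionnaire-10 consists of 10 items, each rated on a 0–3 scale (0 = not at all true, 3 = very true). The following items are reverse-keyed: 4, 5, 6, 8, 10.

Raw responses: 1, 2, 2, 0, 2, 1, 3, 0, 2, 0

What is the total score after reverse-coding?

22

Apply reverse scoring (on a 0–3 scale, reversed = 3 − raw):
  item 4: 3 − 0 = 3
  item 5: 3 − 2 = 1
  item 6: 3 − 1 = 2
  item 8: 3 − 0 = 3
  item 10: 3 − 0 = 3
After reverse-coding: 1, 2, 2, 3, 1, 2, 3, 3, 2, 3
Total = 1 + 2 + 2 + 3 + 1 + 2 + 3 + 3 + 2 + 3 = 22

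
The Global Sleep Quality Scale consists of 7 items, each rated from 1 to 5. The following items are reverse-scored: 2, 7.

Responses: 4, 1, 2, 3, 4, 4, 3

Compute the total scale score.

25

Reverse-coded items (reversed = (1+5) − raw = 6 − raw):
  item 2: 6 − 1 = 5
  item 7: 6 − 3 = 3
Scored items: 4, 5, 2, 3, 4, 4, 3
Total = 4 + 5 + 2 + 3 + 4 + 4 + 3 = 25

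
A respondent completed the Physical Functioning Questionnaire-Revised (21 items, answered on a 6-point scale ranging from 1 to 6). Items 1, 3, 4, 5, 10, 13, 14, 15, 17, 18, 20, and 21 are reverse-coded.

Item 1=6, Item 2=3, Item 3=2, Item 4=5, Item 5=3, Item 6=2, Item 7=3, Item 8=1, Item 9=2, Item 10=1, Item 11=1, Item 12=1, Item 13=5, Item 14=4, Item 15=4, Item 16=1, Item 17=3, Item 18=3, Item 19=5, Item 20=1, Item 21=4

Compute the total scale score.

Raw sum = 60. Reverse-coded items: 1, 3, 4, 5, 10, 13, 14, 15, 17, 18, 20, 21; their raw sum = 41.
Each reversal replaces raw with 7 − raw, changing the total by 7 − 2·raw per item.
Total = 60 + 12·7 − 2·41 = 60 + 84 − 82 = 62

62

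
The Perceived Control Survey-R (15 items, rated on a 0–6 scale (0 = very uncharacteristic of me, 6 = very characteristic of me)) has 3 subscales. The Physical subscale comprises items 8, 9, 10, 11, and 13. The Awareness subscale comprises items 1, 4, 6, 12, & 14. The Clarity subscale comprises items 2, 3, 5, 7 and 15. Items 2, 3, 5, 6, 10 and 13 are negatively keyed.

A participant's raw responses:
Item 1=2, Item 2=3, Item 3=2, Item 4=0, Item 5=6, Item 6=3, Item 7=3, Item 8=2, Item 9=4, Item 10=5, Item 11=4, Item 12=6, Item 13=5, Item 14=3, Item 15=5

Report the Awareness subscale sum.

14

Awareness items: 1, 4, 6, 12, 14.
Of these, item 6 is negatively keyed; reverse-coded value = 6 − response.
  item 1: 2
  item 4: 0
  item 6: 6 − 3 = 3
  item 12: 6
  item 14: 3
Sum = 2 + 0 + 3 + 6 + 3 = 14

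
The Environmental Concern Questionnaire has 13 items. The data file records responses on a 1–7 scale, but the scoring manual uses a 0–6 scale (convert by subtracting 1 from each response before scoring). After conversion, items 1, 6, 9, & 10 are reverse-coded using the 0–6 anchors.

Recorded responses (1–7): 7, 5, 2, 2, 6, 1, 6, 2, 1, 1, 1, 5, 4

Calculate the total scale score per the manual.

Convert to 0–6: 6, 4, 1, 1, 5, 0, 5, 1, 0, 0, 0, 4, 3
Reverse-coded (on a 0–6 scale, reversed = 6 − raw):
  item 1: 6 − 6 = 0
  item 6: 6 − 0 = 6
  item 9: 6 − 0 = 6
  item 10: 6 − 0 = 6
Scored: 0, 4, 1, 1, 5, 6, 5, 1, 6, 6, 0, 4, 3
Total = 42

42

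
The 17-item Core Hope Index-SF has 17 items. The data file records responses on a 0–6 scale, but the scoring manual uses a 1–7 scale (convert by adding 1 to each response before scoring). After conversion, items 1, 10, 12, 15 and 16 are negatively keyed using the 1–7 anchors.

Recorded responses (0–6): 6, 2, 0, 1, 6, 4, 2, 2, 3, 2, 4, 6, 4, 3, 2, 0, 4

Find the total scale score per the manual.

Convert to 1–7: 7, 3, 1, 2, 7, 5, 3, 3, 4, 3, 5, 7, 5, 4, 3, 1, 5
Reverse-coded (reversed = (1+7) − raw = 8 − raw):
  item 1: 8 − 7 = 1
  item 10: 8 − 3 = 5
  item 12: 8 − 7 = 1
  item 15: 8 − 3 = 5
  item 16: 8 − 1 = 7
Scored: 1, 3, 1, 2, 7, 5, 3, 3, 4, 5, 5, 1, 5, 4, 5, 7, 5
Total = 66

66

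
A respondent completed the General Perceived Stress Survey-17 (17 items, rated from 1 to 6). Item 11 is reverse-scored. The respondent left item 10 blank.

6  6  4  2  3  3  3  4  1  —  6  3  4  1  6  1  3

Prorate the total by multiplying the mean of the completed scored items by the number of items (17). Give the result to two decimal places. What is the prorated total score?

Reverse-coded (on a 1–6 scale, reversed = 7 − raw):
  item 11: 7 − 6 = 1
Completed scored items (16 of 17): 6, 6, 4, 2, 3, 3, 3, 4, 1, 1, 3, 4, 1, 6, 1, 3; sum = 51.
Person mean = 51 / 16 ≈ 3.1875
Prorated total = (51 / 16) × 17 = 54.19 (to 2 dp)

54.19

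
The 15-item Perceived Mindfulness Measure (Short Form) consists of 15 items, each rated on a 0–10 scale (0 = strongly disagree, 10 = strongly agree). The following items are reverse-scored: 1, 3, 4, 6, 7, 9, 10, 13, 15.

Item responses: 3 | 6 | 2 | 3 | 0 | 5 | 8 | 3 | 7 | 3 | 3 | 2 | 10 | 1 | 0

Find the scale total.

64

Reverse-coded items (reversed = (0+10) − raw = 10 − raw):
  item 1: 10 − 3 = 7
  item 3: 10 − 2 = 8
  item 4: 10 − 3 = 7
  item 6: 10 − 5 = 5
  item 7: 10 − 8 = 2
  item 9: 10 − 7 = 3
  item 10: 10 − 3 = 7
  item 13: 10 − 10 = 0
  item 15: 10 − 0 = 10
Scored responses: 7, 6, 8, 7, 0, 5, 2, 3, 3, 7, 3, 2, 0, 1, 10
Total = 7 + 6 + 8 + 7 + 0 + 5 + 2 + 3 + 3 + 7 + 3 + 2 + 0 + 1 + 10 = 64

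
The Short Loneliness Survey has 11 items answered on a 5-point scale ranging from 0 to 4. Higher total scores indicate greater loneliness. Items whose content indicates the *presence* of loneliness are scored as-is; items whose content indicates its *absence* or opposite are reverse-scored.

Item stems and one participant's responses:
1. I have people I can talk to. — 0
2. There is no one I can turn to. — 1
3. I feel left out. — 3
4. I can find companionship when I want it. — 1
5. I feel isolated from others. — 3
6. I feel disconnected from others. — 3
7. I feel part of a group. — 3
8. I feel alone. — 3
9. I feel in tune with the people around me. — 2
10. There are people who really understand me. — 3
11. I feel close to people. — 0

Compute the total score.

28

Items 1, 4, 7, 9, 10, 11 describe the absence/opposite of loneliness → reverse-score.
reverse-coded value = 4 − response.
  item 1: 4 − 0 = 4
  item 2: 1
  item 3: 3
  item 4: 4 − 1 = 3
  item 5: 3
  item 6: 3
  item 7: 4 − 3 = 1
  item 8: 3
  item 9: 4 − 2 = 2
  item 10: 4 − 3 = 1
  item 11: 4 − 0 = 4
Total = 4 + 1 + 3 + 3 + 3 + 3 + 1 + 3 + 2 + 1 + 4 = 28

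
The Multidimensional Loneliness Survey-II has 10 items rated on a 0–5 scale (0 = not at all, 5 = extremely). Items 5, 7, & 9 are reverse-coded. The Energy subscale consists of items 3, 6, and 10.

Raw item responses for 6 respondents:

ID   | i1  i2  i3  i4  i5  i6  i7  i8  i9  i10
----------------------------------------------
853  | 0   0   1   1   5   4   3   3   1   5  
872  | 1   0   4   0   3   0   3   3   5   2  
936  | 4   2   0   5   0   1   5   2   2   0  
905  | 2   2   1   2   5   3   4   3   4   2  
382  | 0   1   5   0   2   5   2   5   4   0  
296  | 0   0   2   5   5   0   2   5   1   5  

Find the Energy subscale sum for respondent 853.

Respondent 853 raw: 0, 0, 1, 1, 5, 4, 3, 3, 1, 5.
Energy items: 3, 6, 10.
Reverse-coded (reversed = (0+5) − raw = 5 − raw):
  item 3: 1
  item 6: 4
  item 10: 5
Sum = 1 + 4 + 5 = 10

10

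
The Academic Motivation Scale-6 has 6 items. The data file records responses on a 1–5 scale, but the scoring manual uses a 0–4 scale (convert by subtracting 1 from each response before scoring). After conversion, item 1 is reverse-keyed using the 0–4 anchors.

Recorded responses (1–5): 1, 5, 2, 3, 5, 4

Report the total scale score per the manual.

Convert to 0–4: 0, 4, 1, 2, 4, 3
Reverse-coded (on a 0–4 scale, reversed = 4 − raw):
  item 1: 4 − 0 = 4
Scored: 4, 4, 1, 2, 4, 3
Total = 18

18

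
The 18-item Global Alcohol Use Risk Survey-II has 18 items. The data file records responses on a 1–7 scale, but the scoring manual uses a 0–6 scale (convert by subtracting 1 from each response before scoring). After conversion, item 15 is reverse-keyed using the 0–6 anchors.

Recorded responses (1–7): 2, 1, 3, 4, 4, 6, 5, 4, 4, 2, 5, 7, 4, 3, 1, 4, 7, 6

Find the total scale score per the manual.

60

Convert to 0–6: 1, 0, 2, 3, 3, 5, 4, 3, 3, 1, 4, 6, 3, 2, 0, 3, 6, 5
Reverse-coded (on a 0–6 scale, reversed = 6 − raw):
  item 15: 6 − 0 = 6
Scored: 1, 0, 2, 3, 3, 5, 4, 3, 3, 1, 4, 6, 3, 2, 6, 3, 6, 5
Total = 60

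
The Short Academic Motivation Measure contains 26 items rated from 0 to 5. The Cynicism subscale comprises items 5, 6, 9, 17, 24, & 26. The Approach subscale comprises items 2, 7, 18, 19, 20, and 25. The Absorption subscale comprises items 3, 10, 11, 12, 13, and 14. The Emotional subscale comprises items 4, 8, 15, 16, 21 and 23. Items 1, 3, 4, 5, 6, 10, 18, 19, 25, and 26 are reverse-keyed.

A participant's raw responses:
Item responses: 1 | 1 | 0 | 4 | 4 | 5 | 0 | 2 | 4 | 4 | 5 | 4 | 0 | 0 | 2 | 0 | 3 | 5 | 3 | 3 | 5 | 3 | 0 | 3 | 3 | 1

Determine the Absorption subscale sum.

15

Absorption items: 3, 10, 11, 12, 13, 14.
Of these, items 3 and 10 are reverse-keyed; reversed = (0+5) − raw = 5 − raw.
  item 3: 5 − 0 = 5
  item 10: 5 − 4 = 1
  item 11: 5
  item 12: 4
  item 13: 0
  item 14: 0
Sum = 5 + 1 + 5 + 4 + 0 + 0 = 15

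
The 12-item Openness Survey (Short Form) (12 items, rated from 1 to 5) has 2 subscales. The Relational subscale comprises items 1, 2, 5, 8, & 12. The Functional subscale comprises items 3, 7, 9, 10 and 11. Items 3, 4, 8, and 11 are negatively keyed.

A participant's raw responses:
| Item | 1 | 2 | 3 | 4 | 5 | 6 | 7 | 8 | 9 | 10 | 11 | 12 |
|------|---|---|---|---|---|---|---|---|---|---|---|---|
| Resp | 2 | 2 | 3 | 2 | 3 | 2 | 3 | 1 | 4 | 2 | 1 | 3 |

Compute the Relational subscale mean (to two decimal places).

Relational items: 1, 2, 5, 8, 12.
Of these, item 8 is negatively keyed; reversed = (1+5) − raw = 6 − raw.
  item 1: 2
  item 2: 2
  item 5: 3
  item 8: 6 − 1 = 5
  item 12: 3
Sum = 2 + 2 + 3 + 5 + 3 = 15
Mean = 15 / 5 = 3.00

3.00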